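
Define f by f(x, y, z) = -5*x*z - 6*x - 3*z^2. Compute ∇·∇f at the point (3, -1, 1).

∂²f/∂x² = 0
∂²f/∂y² = 0
∂²f/∂z² = -6
∇²f = -6
At (3, -1, 1): -6.

-6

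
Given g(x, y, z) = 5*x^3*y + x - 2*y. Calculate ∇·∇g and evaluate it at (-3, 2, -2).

∂²g/∂x² = 30*x*y
∂²g/∂y² = 0
∂²g/∂z² = 0
∇²g = 30*x*y
At (-3, 2, -2): -180.

-180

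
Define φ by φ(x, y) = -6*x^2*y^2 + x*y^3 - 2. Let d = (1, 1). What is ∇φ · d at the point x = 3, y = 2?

∂φ/∂x = -12*x*y^2 + y^3
∂φ/∂y = -12*x^2*y + 3*x*y^2
∇φ at (3, 2) = (-136, -180)
∇φ · d = (-136)(1) + (-180)(1) = -316

-316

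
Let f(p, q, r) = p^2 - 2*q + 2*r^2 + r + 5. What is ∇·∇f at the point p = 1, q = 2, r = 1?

6

∂²f/∂p² = 2
∂²f/∂q² = 0
∂²f/∂r² = 4
∇²f = 6
At (1, 2, 1): 6.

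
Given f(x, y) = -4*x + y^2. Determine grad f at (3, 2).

(-4, 4)

∂f/∂x = -4
∂f/∂y = 2*y
∇f = (-4, 2*y)
At (3, 2): (-4, 4).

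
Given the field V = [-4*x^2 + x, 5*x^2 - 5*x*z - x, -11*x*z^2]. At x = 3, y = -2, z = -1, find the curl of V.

(∇×V)₁ = ∂V₃/∂y − ∂V₂/∂z = 5*x
(∇×V)₂ = ∂V₁/∂z − ∂V₃/∂x = 11*z^2
(∇×V)₃ = ∂V₂/∂x − ∂V₁/∂y = 10*x - 5*z - 1
∇×V = (5*x, 11*z^2, 10*x - 5*z - 1)
At (3, -2, -1): (15, 11, 34).

(15, 11, 34)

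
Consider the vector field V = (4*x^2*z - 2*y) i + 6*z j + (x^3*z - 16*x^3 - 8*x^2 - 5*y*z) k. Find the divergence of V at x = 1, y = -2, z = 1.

∂V₁/∂x = 8*x*z
∂V₂/∂y = 0
∂V₃/∂z = x^3 - 5*y
∇·V = x^3 + 8*x*z - 5*y
At (1, -2, 1): 19.

19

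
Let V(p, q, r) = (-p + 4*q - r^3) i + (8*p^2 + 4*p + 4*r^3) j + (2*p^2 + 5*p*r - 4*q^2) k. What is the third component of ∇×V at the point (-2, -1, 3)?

(∇×V)_3 = ∂V₂/∂p − ∂V₁/∂q
= 16*p + 4 − (4)
= 16*p
At (-2, -1, 3): -32.

-32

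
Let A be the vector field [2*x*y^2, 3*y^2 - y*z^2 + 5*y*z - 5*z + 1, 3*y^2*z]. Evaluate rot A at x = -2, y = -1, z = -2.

(∇×A)₁ = ∂A₃/∂y − ∂A₂/∂z = 8*y*z - 5*y + 5
(∇×A)₂ = ∂A₁/∂z − ∂A₃/∂x = 0
(∇×A)₃ = ∂A₂/∂x − ∂A₁/∂y = -4*x*y
∇×A = (8*y*z - 5*y + 5, 0, -4*x*y)
At (-2, -1, -2): (26, 0, -8).

(26, 0, -8)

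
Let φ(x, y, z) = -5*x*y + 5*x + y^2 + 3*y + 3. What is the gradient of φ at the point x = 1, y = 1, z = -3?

∂φ/∂x = -5*y + 5
∂φ/∂y = -5*x + 2*y + 3
∂φ/∂z = 0
∇φ = (-5*y + 5, -5*x + 2*y + 3, 0)
At (1, 1, -3): (0, 0, 0).

(0, 0, 0)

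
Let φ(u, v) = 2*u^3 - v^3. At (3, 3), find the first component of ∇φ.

(∇φ)_1 = ∂φ/∂u = 6*u^2
At (3, 3): 54.

54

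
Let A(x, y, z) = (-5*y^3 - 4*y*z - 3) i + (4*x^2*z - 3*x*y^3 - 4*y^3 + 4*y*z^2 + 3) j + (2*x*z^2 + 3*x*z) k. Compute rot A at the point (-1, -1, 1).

(∇×A)₁ = ∂A₃/∂y − ∂A₂/∂z = -4*x^2 - 8*y*z
(∇×A)₂ = ∂A₁/∂z − ∂A₃/∂x = -4*y - 2*z^2 - 3*z
(∇×A)₃ = ∂A₂/∂x − ∂A₁/∂y = 8*x*z - 3*y^3 + 15*y^2 + 4*z
∇×A = (-4*x^2 - 8*y*z, -4*y - 2*z^2 - 3*z, 8*x*z - 3*y^3 + 15*y^2 + 4*z)
At (-1, -1, 1): (4, -1, 14).

(4, -1, 14)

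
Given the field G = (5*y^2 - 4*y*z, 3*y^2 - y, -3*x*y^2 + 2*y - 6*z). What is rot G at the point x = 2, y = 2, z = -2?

(∇×G)₁ = ∂G₃/∂y − ∂G₂/∂z = -6*x*y + 2
(∇×G)₂ = ∂G₁/∂z − ∂G₃/∂x = 3*y^2 - 4*y
(∇×G)₃ = ∂G₂/∂x − ∂G₁/∂y = -10*y + 4*z
∇×G = (-6*x*y + 2, 3*y^2 - 4*y, -10*y + 4*z)
At (2, 2, -2): (-22, 4, -28).

(-22, 4, -28)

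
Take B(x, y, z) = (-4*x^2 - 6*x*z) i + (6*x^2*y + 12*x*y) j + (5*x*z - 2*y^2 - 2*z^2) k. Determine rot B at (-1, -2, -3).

(8, 21, 0)

(∇×B)₁ = ∂B₃/∂y − ∂B₂/∂z = -4*y
(∇×B)₂ = ∂B₁/∂z − ∂B₃/∂x = -6*x - 5*z
(∇×B)₃ = ∂B₂/∂x − ∂B₁/∂y = 12*x*y + 12*y
∇×B = (-4*y, -6*x - 5*z, 12*x*y + 12*y)
At (-1, -2, -3): (8, 21, 0).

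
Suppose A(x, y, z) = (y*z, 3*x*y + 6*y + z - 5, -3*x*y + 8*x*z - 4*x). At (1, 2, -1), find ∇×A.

(-4, 20, 7)

(∇×A)₁ = ∂A₃/∂y − ∂A₂/∂z = -3*x - 1
(∇×A)₂ = ∂A₁/∂z − ∂A₃/∂x = 4*y - 8*z + 4
(∇×A)₃ = ∂A₂/∂x − ∂A₁/∂y = 3*y - z
∇×A = (-3*x - 1, 4*y - 8*z + 4, 3*y - z)
At (1, 2, -1): (-4, 20, 7).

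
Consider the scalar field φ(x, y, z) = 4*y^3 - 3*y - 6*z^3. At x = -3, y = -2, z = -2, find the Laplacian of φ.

24

∂²φ/∂x² = 0
∂²φ/∂y² = 24*y
∂²φ/∂z² = -36*z
∇²φ = 24*y - 36*z
At (-3, -2, -2): 24.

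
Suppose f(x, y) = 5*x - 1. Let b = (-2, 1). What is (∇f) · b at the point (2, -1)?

∂f/∂x = 5
∂f/∂y = 0
∇f at (2, -1) = (5, 0)
∇f · b = (5)(-2) + (0)(1) = -10

-10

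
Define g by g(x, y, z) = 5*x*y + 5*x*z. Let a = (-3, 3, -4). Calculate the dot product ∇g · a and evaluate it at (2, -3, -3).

80

∂g/∂x = 5*y + 5*z
∂g/∂y = 5*x
∂g/∂z = 5*x
∇g at (2, -3, -3) = (-30, 10, 10)
∇g · a = (-30)(-3) + (10)(3) + (10)(-4) = 80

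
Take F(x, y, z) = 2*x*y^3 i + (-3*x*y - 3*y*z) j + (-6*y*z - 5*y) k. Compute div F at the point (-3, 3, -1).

48

∂F₁/∂x = 2*y^3
∂F₂/∂y = -3*x - 3*z
∂F₃/∂z = -6*y
∇·F = -3*x + 2*y^3 - 6*y - 3*z
At (-3, 3, -1): 48.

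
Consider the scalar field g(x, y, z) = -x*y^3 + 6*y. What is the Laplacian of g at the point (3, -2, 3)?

∂²g/∂x² = 0
∂²g/∂y² = -6*x*y
∂²g/∂z² = 0
∇²g = -6*x*y
At (3, -2, 3): 36.

36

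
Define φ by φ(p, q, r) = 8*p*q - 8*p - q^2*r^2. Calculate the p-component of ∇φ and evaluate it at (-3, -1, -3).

(∇φ)_1 = ∂φ/∂p = 8*q - 8
At (-3, -1, -3): -16.

-16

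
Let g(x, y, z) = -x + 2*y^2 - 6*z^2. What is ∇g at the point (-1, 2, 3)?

∂g/∂x = -1
∂g/∂y = 4*y
∂g/∂z = -12*z
∇g = (-1, 4*y, -12*z)
At (-1, 2, 3): (-1, 8, -36).

(-1, 8, -36)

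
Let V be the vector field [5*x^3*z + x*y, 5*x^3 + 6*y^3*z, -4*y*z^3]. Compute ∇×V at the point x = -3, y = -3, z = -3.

(∇×V)₁ = ∂V₃/∂y − ∂V₂/∂z = -6*y^3 - 4*z^3
(∇×V)₂ = ∂V₁/∂z − ∂V₃/∂x = 5*x^3
(∇×V)₃ = ∂V₂/∂x − ∂V₁/∂y = 15*x^2 - x
∇×V = (-6*y^3 - 4*z^3, 5*x^3, 15*x^2 - x)
At (-3, -3, -3): (270, -135, 138).

(270, -135, 138)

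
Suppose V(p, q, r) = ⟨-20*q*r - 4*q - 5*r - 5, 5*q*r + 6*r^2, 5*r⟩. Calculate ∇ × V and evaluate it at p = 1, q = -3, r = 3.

(-21, 55, 64)

(∇×V)₁ = ∂V₃/∂q − ∂V₂/∂r = -5*q - 12*r
(∇×V)₂ = ∂V₁/∂r − ∂V₃/∂p = -20*q - 5
(∇×V)₃ = ∂V₂/∂p − ∂V₁/∂q = 20*r + 4
∇×V = (-5*q - 12*r, -20*q - 5, 20*r + 4)
At (1, -3, 3): (-21, 55, 64).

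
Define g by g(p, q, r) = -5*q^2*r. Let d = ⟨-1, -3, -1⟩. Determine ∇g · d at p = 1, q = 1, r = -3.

∂g/∂p = 0
∂g/∂q = -10*q*r
∂g/∂r = -5*q^2
∇g at (1, 1, -3) = (0, 30, -5)
∇g · d = (0)(-1) + (30)(-3) + (-5)(-1) = -85

-85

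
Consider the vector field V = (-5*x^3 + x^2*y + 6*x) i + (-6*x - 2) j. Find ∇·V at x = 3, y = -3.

-147

∂V₁/∂x = -15*x^2 + 2*x*y + 6
∂V₂/∂y = 0
∇·V = -15*x^2 + 2*x*y + 6
At (3, -3): -147.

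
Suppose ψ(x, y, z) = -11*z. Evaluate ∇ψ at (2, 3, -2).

(0, 0, -11)

∂ψ/∂x = 0
∂ψ/∂y = 0
∂ψ/∂z = -11
∇ψ = (0, 0, -11)
At (2, 3, -2): (0, 0, -11).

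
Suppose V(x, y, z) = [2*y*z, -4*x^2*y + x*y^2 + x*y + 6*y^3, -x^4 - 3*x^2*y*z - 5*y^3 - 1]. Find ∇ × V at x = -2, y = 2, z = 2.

(-84, -76, 34)

(∇×V)₁ = ∂V₃/∂y − ∂V₂/∂z = -3*x^2*z - 15*y^2
(∇×V)₂ = ∂V₁/∂z − ∂V₃/∂x = 4*x^3 + 6*x*y*z + 2*y
(∇×V)₃ = ∂V₂/∂x − ∂V₁/∂y = -8*x*y + y^2 + y - 2*z
∇×V = (-3*x^2*z - 15*y^2, 4*x^3 + 6*x*y*z + 2*y, -8*x*y + y^2 + y - 2*z)
At (-2, 2, 2): (-84, -76, 34).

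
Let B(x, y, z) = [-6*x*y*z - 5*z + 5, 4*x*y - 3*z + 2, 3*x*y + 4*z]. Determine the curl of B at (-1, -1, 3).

(∇×B)₁ = ∂B₃/∂y − ∂B₂/∂z = 3*x + 3
(∇×B)₂ = ∂B₁/∂z − ∂B₃/∂x = -6*x*y - 3*y - 5
(∇×B)₃ = ∂B₂/∂x − ∂B₁/∂y = 6*x*z + 4*y
∇×B = (3*x + 3, -6*x*y - 3*y - 5, 6*x*z + 4*y)
At (-1, -1, 3): (0, -8, -22).

(0, -8, -22)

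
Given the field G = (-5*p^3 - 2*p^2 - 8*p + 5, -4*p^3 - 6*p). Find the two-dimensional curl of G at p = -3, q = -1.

-114

∂G₂/∂p = -12*p^2 - 6
∂G₁/∂q = 0
Scalar curl = -12*p^2 - 6
At (-3, -1): -114.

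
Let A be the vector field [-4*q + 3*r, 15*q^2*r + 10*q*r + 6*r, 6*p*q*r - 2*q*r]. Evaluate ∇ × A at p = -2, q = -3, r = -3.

(∇×A)₁ = ∂A₃/∂q − ∂A₂/∂r = 6*p*r - 15*q^2 - 10*q - 2*r - 6
(∇×A)₂ = ∂A₁/∂r − ∂A₃/∂p = -6*q*r + 3
(∇×A)₃ = ∂A₂/∂p − ∂A₁/∂q = 4
∇×A = (6*p*r - 15*q^2 - 10*q - 2*r - 6, -6*q*r + 3, 4)
At (-2, -3, -3): (-69, -51, 4).

(-69, -51, 4)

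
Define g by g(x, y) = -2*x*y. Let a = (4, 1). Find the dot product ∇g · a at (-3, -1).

14

∂g/∂x = -2*y
∂g/∂y = -2*x
∇g at (-3, -1) = (2, 6)
∇g · a = (2)(4) + (6)(1) = 14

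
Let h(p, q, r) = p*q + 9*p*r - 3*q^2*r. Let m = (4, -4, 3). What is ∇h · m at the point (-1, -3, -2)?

∂h/∂p = q + 9*r
∂h/∂q = p - 6*q*r
∂h/∂r = 9*p - 3*q^2
∇h at (-1, -3, -2) = (-21, -37, -36)
∇h · m = (-21)(4) + (-37)(-4) + (-36)(3) = -44

-44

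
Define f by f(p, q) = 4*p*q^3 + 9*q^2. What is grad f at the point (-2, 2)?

∂f/∂p = 4*q^3
∂f/∂q = 12*p*q^2 + 18*q
∇f = (4*q^3, 12*p*q^2 + 18*q)
At (-2, 2): (32, -60).

(32, -60)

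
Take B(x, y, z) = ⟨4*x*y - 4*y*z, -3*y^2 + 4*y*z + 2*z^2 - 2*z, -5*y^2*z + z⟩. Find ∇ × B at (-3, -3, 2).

(66, 12, 20)

(∇×B)₁ = ∂B₃/∂y − ∂B₂/∂z = -10*y*z - 4*y - 4*z + 2
(∇×B)₂ = ∂B₁/∂z − ∂B₃/∂x = -4*y
(∇×B)₃ = ∂B₂/∂x − ∂B₁/∂y = -4*x + 4*z
∇×B = (-10*y*z - 4*y - 4*z + 2, -4*y, -4*x + 4*z)
At (-3, -3, 2): (66, 12, 20).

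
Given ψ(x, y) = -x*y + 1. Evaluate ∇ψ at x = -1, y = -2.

∂ψ/∂x = -y
∂ψ/∂y = -x
∇ψ = (-y, -x)
At (-1, -2): (2, 1).

(2, 1)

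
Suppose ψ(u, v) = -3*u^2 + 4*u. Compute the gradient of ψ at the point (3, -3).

(-14, 0)

∂ψ/∂u = -6*u + 4
∂ψ/∂v = 0
∇ψ = (-6*u + 4, 0)
At (3, -3): (-14, 0).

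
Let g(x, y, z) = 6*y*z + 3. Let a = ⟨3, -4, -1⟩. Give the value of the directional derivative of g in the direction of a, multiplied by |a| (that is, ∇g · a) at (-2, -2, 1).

∂g/∂x = 0
∂g/∂y = 6*z
∂g/∂z = 6*y
∇g at (-2, -2, 1) = (0, 6, -12)
∇g · a = (0)(3) + (6)(-4) + (-12)(-1) = -12

-12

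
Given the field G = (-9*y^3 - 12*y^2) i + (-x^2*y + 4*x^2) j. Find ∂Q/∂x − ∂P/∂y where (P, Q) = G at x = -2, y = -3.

143

∂G₂/∂x = -2*x*y + 8*x
∂G₁/∂y = -27*y^2 - 24*y
Scalar curl = -2*x*y + 8*x + 27*y^2 + 24*y
At (-2, -3): 143.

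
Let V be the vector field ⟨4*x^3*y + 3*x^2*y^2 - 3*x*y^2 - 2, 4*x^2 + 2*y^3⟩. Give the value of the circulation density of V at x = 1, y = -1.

∂V₂/∂x = 8*x
∂V₁/∂y = 4*x^3 + 6*x^2*y - 6*x*y
Scalar curl = -4*x^3 - 6*x^2*y + 6*x*y + 8*x
At (1, -1): 4.

4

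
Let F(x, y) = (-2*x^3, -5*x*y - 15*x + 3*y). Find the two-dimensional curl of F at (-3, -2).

∂F₂/∂x = -5*y - 15
∂F₁/∂y = 0
Scalar curl = -5*y - 15
At (-3, -2): -5.

-5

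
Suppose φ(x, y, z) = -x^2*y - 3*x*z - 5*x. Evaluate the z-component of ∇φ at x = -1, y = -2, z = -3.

3

(∇φ)_3 = ∂φ/∂z = -3*x
At (-1, -2, -3): 3.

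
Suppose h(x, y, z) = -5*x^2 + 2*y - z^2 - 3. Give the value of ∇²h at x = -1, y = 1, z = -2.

-12

∂²h/∂x² = -10
∂²h/∂y² = 0
∂²h/∂z² = -2
∇²h = -12
At (-1, 1, -2): -12.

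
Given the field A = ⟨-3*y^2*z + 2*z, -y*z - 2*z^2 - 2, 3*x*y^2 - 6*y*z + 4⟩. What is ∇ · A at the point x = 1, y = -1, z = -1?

∂A₁/∂x = 0
∂A₂/∂y = -z
∂A₃/∂z = -6*y
∇·A = -6*y - z
At (1, -1, -1): 7.

7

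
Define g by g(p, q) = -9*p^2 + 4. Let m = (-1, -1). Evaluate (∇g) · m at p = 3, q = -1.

∂g/∂p = -18*p
∂g/∂q = 0
∇g at (3, -1) = (-54, 0)
∇g · m = (-54)(-1) + (0)(-1) = 54

54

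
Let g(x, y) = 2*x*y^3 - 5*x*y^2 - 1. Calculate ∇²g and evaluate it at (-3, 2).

∂²g/∂x² = 0
∂²g/∂y² = 2*x*(6*y - 5)
∇²g = 12*x*y - 10*x
At (-3, 2): -42.

-42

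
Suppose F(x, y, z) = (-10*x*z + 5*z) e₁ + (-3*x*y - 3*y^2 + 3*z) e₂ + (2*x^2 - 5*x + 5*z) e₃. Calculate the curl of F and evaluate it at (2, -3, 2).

(-3, -18, 9)

(∇×F)₁ = ∂F₃/∂y − ∂F₂/∂z = -3
(∇×F)₂ = ∂F₁/∂z − ∂F₃/∂x = -14*x + 10
(∇×F)₃ = ∂F₂/∂x − ∂F₁/∂y = -3*y
∇×F = (-3, -14*x + 10, -3*y)
At (2, -3, 2): (-3, -18, 9).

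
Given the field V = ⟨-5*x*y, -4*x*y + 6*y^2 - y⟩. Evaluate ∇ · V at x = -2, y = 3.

∂V₁/∂x = -5*y
∂V₂/∂y = -4*x + 12*y - 1
∇·V = -4*x + 7*y - 1
At (-2, 3): 28.

28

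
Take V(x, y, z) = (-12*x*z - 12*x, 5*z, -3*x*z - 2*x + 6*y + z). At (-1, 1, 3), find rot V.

(∇×V)₁ = ∂V₃/∂y − ∂V₂/∂z = 1
(∇×V)₂ = ∂V₁/∂z − ∂V₃/∂x = -12*x + 3*z + 2
(∇×V)₃ = ∂V₂/∂x − ∂V₁/∂y = 0
∇×V = (1, -12*x + 3*z + 2, 0)
At (-1, 1, 3): (1, 23, 0).

(1, 23, 0)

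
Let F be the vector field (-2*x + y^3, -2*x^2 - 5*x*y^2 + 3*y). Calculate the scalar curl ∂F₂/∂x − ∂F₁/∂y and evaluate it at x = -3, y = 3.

-60

∂F₂/∂x = -4*x - 5*y^2
∂F₁/∂y = 3*y^2
Scalar curl = -4*x - 8*y^2
At (-3, 3): -60.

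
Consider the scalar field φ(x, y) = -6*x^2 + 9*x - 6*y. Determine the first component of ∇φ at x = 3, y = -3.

(∇φ)_1 = ∂φ/∂x = -12*x + 9
At (3, -3): -27.

-27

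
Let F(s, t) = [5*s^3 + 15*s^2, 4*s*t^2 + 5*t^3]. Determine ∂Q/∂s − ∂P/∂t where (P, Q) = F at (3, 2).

∂F₂/∂s = 4*t^2
∂F₁/∂t = 0
Scalar curl = 4*t^2
At (3, 2): 16.

16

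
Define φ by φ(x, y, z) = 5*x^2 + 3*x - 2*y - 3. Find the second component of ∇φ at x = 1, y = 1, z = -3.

-2

(∇φ)_2 = ∂φ/∂y = -2
At (1, 1, -3): -2.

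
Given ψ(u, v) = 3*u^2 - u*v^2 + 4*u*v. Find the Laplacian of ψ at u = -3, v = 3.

∂²ψ/∂u² = 6
∂²ψ/∂v² = -2*u
∇²ψ = -2*u + 6
At (-3, 3): 12.

12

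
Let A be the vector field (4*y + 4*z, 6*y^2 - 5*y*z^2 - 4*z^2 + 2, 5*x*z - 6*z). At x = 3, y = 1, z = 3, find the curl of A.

(∇×A)₁ = ∂A₃/∂y − ∂A₂/∂z = 10*y*z + 8*z
(∇×A)₂ = ∂A₁/∂z − ∂A₃/∂x = -5*z + 4
(∇×A)₃ = ∂A₂/∂x − ∂A₁/∂y = -4
∇×A = (10*y*z + 8*z, -5*z + 4, -4)
At (3, 1, 3): (54, -11, -4).

(54, -11, -4)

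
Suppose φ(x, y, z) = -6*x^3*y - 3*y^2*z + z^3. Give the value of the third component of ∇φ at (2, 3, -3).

0

(∇φ)_3 = ∂φ/∂z = -3*y^2 + 3*z^2
At (2, 3, -3): 0.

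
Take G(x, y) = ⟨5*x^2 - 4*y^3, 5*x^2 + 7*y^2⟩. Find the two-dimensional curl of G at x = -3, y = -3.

∂G₂/∂x = 10*x
∂G₁/∂y = -12*y^2
Scalar curl = 10*x + 12*y^2
At (-3, -3): 78.

78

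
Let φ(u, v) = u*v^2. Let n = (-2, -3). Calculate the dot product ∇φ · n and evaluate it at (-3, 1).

∂φ/∂u = v^2
∂φ/∂v = 2*u*v
∇φ at (-3, 1) = (1, -6)
∇φ · n = (1)(-2) + (-6)(-3) = 16

16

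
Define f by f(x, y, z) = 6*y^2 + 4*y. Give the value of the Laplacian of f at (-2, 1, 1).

12

∂²f/∂x² = 0
∂²f/∂y² = 12
∂²f/∂z² = 0
∇²f = 12
At (-2, 1, 1): 12.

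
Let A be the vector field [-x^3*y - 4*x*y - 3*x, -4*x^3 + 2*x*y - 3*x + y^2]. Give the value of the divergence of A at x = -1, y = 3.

-20

∂A₁/∂x = -3*x^2*y - 4*y - 3
∂A₂/∂y = 2*x + 2*y
∇·A = -3*x^2*y + 2*x - 2*y - 3
At (-1, 3): -20.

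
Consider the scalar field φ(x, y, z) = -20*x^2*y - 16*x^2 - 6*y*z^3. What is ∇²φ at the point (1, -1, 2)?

∂²φ/∂x² = -8*(5*y + 4)
∂²φ/∂y² = 0
∂²φ/∂z² = -36*y*z
∇²φ = -36*y*z - 40*y - 32
At (1, -1, 2): 80.

80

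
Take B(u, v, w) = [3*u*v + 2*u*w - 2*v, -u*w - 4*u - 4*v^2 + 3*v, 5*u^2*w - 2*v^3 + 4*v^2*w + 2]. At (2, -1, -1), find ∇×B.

(4, 24, -7)

(∇×B)₁ = ∂B₃/∂v − ∂B₂/∂w = u - 6*v^2 + 8*v*w
(∇×B)₂ = ∂B₁/∂w − ∂B₃/∂u = -10*u*w + 2*u
(∇×B)₃ = ∂B₂/∂u − ∂B₁/∂v = -3*u - w - 2
∇×B = (u - 6*v^2 + 8*v*w, -10*u*w + 2*u, -3*u - w - 2)
At (2, -1, -1): (4, 24, -7).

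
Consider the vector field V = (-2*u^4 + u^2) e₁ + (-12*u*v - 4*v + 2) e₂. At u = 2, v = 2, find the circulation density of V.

-24

∂V₂/∂u = -12*v
∂V₁/∂v = 0
Scalar curl = -12*v
At (2, 2): -24.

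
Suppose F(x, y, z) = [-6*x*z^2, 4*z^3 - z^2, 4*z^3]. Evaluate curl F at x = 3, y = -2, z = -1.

(-14, 36, 0)

(∇×F)₁ = ∂F₃/∂y − ∂F₂/∂z = -12*z^2 + 2*z
(∇×F)₂ = ∂F₁/∂z − ∂F₃/∂x = -12*x*z
(∇×F)₃ = ∂F₂/∂x − ∂F₁/∂y = 0
∇×F = (-12*z^2 + 2*z, -12*x*z, 0)
At (3, -2, -1): (-14, 36, 0).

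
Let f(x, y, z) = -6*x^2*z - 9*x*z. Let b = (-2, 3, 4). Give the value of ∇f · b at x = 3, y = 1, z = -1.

-414

∂f/∂x = -12*x*z - 9*z
∂f/∂y = 0
∂f/∂z = -6*x^2 - 9*x
∇f at (3, 1, -1) = (45, 0, -81)
∇f · b = (45)(-2) + (0)(3) + (-81)(4) = -414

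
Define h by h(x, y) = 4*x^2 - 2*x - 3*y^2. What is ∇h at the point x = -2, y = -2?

∂h/∂x = 8*x - 2
∂h/∂y = -6*y
∇h = (8*x - 2, -6*y)
At (-2, -2): (-18, 12).

(-18, 12)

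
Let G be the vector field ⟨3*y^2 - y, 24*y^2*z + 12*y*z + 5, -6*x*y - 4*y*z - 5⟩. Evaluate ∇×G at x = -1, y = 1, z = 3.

(-42, 6, -5)

(∇×G)₁ = ∂G₃/∂y − ∂G₂/∂z = -6*x - 24*y^2 - 12*y - 4*z
(∇×G)₂ = ∂G₁/∂z − ∂G₃/∂x = 6*y
(∇×G)₃ = ∂G₂/∂x − ∂G₁/∂y = -6*y + 1
∇×G = (-6*x - 24*y^2 - 12*y - 4*z, 6*y, -6*y + 1)
At (-1, 1, 3): (-42, 6, -5).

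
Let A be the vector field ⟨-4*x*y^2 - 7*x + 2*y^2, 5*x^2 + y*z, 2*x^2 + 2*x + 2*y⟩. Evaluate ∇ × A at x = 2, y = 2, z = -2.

(∇×A)₁ = ∂A₃/∂y − ∂A₂/∂z = -y + 2
(∇×A)₂ = ∂A₁/∂z − ∂A₃/∂x = -4*x - 2
(∇×A)₃ = ∂A₂/∂x − ∂A₁/∂y = 8*x*y + 10*x - 4*y
∇×A = (-y + 2, -4*x - 2, 8*x*y + 10*x - 4*y)
At (2, 2, -2): (0, -10, 44).

(0, -10, 44)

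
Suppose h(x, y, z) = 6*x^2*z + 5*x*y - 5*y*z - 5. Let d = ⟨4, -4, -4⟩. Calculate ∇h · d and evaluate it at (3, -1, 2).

∂h/∂x = 12*x*z + 5*y
∂h/∂y = 5*x - 5*z
∂h/∂z = 6*x^2 - 5*y
∇h at (3, -1, 2) = (67, 5, 59)
∇h · d = (67)(4) + (5)(-4) + (59)(-4) = 12

12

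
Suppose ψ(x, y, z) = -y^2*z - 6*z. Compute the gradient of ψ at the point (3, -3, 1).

(0, 6, -15)

∂ψ/∂x = 0
∂ψ/∂y = -2*y*z
∂ψ/∂z = -y^2 - 6
∇ψ = (0, -2*y*z, -y^2 - 6)
At (3, -3, 1): (0, 6, -15).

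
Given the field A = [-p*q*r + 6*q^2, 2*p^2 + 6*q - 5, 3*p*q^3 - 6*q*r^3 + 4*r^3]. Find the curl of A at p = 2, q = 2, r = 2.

(∇×A)₁ = ∂A₃/∂q − ∂A₂/∂r = 9*p*q^2 - 6*r^3
(∇×A)₂ = ∂A₁/∂r − ∂A₃/∂p = -p*q - 3*q^3
(∇×A)₃ = ∂A₂/∂p − ∂A₁/∂q = p*r + 4*p - 12*q
∇×A = (9*p*q^2 - 6*r^3, -p*q - 3*q^3, p*r + 4*p - 12*q)
At (2, 2, 2): (24, -28, -12).

(24, -28, -12)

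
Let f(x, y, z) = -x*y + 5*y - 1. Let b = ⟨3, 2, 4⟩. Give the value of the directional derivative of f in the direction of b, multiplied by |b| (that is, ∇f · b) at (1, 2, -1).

∂f/∂x = -y
∂f/∂y = -x + 5
∂f/∂z = 0
∇f at (1, 2, -1) = (-2, 4, 0)
∇f · b = (-2)(3) + (4)(2) + (0)(4) = 2

2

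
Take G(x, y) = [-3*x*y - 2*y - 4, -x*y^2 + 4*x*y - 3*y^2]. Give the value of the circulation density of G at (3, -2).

-1

∂G₂/∂x = -y^2 + 4*y
∂G₁/∂y = -3*x - 2
Scalar curl = 3*x - y^2 + 4*y + 2
At (3, -2): -1.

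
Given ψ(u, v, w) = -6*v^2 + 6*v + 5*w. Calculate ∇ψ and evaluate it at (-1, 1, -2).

(0, -6, 5)

∂ψ/∂u = 0
∂ψ/∂v = -12*v + 6
∂ψ/∂w = 5
∇ψ = (0, -12*v + 6, 5)
At (-1, 1, -2): (0, -6, 5).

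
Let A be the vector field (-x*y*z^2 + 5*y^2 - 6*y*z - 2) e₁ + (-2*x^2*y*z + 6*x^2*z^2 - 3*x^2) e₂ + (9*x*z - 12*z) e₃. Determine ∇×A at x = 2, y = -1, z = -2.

(∇×A)₁ = ∂A₃/∂y − ∂A₂/∂z = 2*x^2*y - 12*x^2*z
(∇×A)₂ = ∂A₁/∂z − ∂A₃/∂x = -2*x*y*z - 6*y - 9*z
(∇×A)₃ = ∂A₂/∂x − ∂A₁/∂y = -4*x*y*z + 13*x*z^2 - 6*x - 10*y + 6*z
∇×A = (2*x^2*y - 12*x^2*z, -2*x*y*z - 6*y - 9*z, -4*x*y*z + 13*x*z^2 - 6*x - 10*y + 6*z)
At (2, -1, -2): (88, 16, 74).

(88, 16, 74)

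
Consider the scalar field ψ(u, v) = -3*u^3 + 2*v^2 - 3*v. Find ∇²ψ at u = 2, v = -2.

-32

∂²ψ/∂u² = -18*u
∂²ψ/∂v² = 4
∇²ψ = -18*u + 4
At (2, -2): -32.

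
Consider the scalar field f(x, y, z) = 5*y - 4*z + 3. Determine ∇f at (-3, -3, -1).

(0, 5, -4)

∂f/∂x = 0
∂f/∂y = 5
∂f/∂z = -4
∇f = (0, 5, -4)
At (-3, -3, -1): (0, 5, -4).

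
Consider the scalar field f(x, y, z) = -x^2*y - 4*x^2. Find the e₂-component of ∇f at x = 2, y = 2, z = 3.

-4

(∇f)_2 = ∂f/∂y = -x^2
At (2, 2, 3): -4.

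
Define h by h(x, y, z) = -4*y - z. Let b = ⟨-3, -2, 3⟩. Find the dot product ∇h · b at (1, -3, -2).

∂h/∂x = 0
∂h/∂y = -4
∂h/∂z = -1
∇h at (1, -3, -2) = (0, -4, -1)
∇h · b = (0)(-3) + (-4)(-2) + (-1)(3) = 5

5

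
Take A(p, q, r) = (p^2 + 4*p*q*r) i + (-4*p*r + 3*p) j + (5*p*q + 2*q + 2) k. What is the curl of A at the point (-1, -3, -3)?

(∇×A)₁ = ∂A₃/∂q − ∂A₂/∂r = 9*p + 2
(∇×A)₂ = ∂A₁/∂r − ∂A₃/∂p = 4*p*q - 5*q
(∇×A)₃ = ∂A₂/∂p − ∂A₁/∂q = -4*p*r - 4*r + 3
∇×A = (9*p + 2, 4*p*q - 5*q, -4*p*r - 4*r + 3)
At (-1, -3, -3): (-7, 27, 3).

(-7, 27, 3)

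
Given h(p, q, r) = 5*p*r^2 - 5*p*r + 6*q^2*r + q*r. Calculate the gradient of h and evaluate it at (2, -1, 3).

∂h/∂p = 5*r^2 - 5*r
∂h/∂q = 12*q*r + r
∂h/∂r = 10*p*r - 5*p + 6*q^2 + q
∇h = (5*r^2 - 5*r, 12*q*r + r, 10*p*r - 5*p + 6*q^2 + q)
At (2, -1, 3): (30, -33, 55).

(30, -33, 55)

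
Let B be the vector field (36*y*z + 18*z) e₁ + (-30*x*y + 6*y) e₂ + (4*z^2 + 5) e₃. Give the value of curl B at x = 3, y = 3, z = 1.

(∇×B)₁ = ∂B₃/∂y − ∂B₂/∂z = 0
(∇×B)₂ = ∂B₁/∂z − ∂B₃/∂x = 36*y + 18
(∇×B)₃ = ∂B₂/∂x − ∂B₁/∂y = -30*y - 36*z
∇×B = (0, 36*y + 18, -30*y - 36*z)
At (3, 3, 1): (0, 126, -126).

(0, 126, -126)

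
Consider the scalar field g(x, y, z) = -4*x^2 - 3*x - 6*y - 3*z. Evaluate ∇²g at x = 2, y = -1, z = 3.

∂²g/∂x² = -8
∂²g/∂y² = 0
∂²g/∂z² = 0
∇²g = -8
At (2, -1, 3): -8.

-8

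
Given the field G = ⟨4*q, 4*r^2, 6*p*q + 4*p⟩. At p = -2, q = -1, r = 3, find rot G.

(-36, 2, -4)

(∇×G)₁ = ∂G₃/∂q − ∂G₂/∂r = 6*p - 8*r
(∇×G)₂ = ∂G₁/∂r − ∂G₃/∂p = -6*q - 4
(∇×G)₃ = ∂G₂/∂p − ∂G₁/∂q = -4
∇×G = (6*p - 8*r, -6*q - 4, -4)
At (-2, -1, 3): (-36, 2, -4).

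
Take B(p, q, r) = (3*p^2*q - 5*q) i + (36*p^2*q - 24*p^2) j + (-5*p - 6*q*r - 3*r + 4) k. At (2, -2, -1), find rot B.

(6, 5, -391)

(∇×B)₁ = ∂B₃/∂q − ∂B₂/∂r = -6*r
(∇×B)₂ = ∂B₁/∂r − ∂B₃/∂p = 5
(∇×B)₃ = ∂B₂/∂p − ∂B₁/∂q = -3*p^2 + 72*p*q - 48*p + 5
∇×B = (-6*r, 5, -3*p^2 + 72*p*q - 48*p + 5)
At (2, -2, -1): (6, 5, -391).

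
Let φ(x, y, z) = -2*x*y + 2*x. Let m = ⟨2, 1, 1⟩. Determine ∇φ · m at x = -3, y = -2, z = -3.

18

∂φ/∂x = -2*y + 2
∂φ/∂y = -2*x
∂φ/∂z = 0
∇φ at (-3, -2, -3) = (6, 6, 0)
∇φ · m = (6)(2) + (6)(1) + (0)(1) = 18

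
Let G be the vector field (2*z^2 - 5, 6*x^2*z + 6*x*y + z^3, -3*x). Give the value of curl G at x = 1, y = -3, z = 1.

(∇×G)₁ = ∂G₃/∂y − ∂G₂/∂z = -6*x^2 - 3*z^2
(∇×G)₂ = ∂G₁/∂z − ∂G₃/∂x = 4*z + 3
(∇×G)₃ = ∂G₂/∂x − ∂G₁/∂y = 12*x*z + 6*y
∇×G = (-6*x^2 - 3*z^2, 4*z + 3, 12*x*z + 6*y)
At (1, -3, 1): (-9, 7, -6).

(-9, 7, -6)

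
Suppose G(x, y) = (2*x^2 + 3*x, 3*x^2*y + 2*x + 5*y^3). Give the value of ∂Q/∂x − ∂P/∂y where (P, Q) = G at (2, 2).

∂G₂/∂x = 6*x*y + 2
∂G₁/∂y = 0
Scalar curl = 6*x*y + 2
At (2, 2): 26.

26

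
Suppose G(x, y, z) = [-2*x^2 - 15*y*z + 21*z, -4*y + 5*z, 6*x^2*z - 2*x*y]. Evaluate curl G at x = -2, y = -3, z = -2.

(-1, 12, -30)

(∇×G)₁ = ∂G₃/∂y − ∂G₂/∂z = -2*x - 5
(∇×G)₂ = ∂G₁/∂z − ∂G₃/∂x = -12*x*z - 13*y + 21
(∇×G)₃ = ∂G₂/∂x − ∂G₁/∂y = 15*z
∇×G = (-2*x - 5, -12*x*z - 13*y + 21, 15*z)
At (-2, -3, -2): (-1, 12, -30).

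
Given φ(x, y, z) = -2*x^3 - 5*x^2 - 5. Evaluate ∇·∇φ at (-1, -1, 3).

∂²φ/∂x² = -2*(6*x + 5)
∂²φ/∂y² = 0
∂²φ/∂z² = 0
∇²φ = -12*x - 10
At (-1, -1, 3): 2.

2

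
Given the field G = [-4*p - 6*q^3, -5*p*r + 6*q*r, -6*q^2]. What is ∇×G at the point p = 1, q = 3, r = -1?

(∇×G)₁ = ∂G₃/∂q − ∂G₂/∂r = 5*p - 18*q
(∇×G)₂ = ∂G₁/∂r − ∂G₃/∂p = 0
(∇×G)₃ = ∂G₂/∂p − ∂G₁/∂q = 18*q^2 - 5*r
∇×G = (5*p - 18*q, 0, 18*q^2 - 5*r)
At (1, 3, -1): (-49, 0, 167).

(-49, 0, 167)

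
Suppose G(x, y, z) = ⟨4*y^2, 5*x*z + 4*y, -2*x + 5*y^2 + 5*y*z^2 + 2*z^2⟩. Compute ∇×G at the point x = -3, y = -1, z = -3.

(50, 2, -7)

(∇×G)₁ = ∂G₃/∂y − ∂G₂/∂z = -5*x + 10*y + 5*z^2
(∇×G)₂ = ∂G₁/∂z − ∂G₃/∂x = 2
(∇×G)₃ = ∂G₂/∂x − ∂G₁/∂y = -8*y + 5*z
∇×G = (-5*x + 10*y + 5*z^2, 2, -8*y + 5*z)
At (-3, -1, -3): (50, 2, -7).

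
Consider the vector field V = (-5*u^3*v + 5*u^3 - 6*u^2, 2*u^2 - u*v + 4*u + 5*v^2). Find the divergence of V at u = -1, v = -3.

∂V₁/∂u = -15*u^2*v + 15*u^2 - 12*u
∂V₂/∂v = -u + 10*v
∇·V = -15*u^2*v + 15*u^2 - 13*u + 10*v
At (-1, -3): 43.

43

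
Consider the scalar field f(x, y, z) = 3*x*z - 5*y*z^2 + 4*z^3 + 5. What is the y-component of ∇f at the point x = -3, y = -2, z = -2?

-20

(∇f)_2 = ∂f/∂y = -5*z^2
At (-3, -2, -2): -20.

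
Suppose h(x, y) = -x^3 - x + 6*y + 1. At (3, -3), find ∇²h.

-18

∂²h/∂x² = -6*x
∂²h/∂y² = 0
∇²h = -6*x
At (3, -3): -18.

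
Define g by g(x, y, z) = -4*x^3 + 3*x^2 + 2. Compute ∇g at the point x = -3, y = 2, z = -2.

∂g/∂x = -12*x^2 + 6*x
∂g/∂y = 0
∂g/∂z = 0
∇g = (-12*x^2 + 6*x, 0, 0)
At (-3, 2, -2): (-126, 0, 0).

(-126, 0, 0)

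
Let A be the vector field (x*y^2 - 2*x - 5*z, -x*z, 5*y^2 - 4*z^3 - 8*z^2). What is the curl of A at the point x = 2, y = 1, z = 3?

(12, -5, -7)

(∇×A)₁ = ∂A₃/∂y − ∂A₂/∂z = x + 10*y
(∇×A)₂ = ∂A₁/∂z − ∂A₃/∂x = -5
(∇×A)₃ = ∂A₂/∂x − ∂A₁/∂y = -2*x*y - z
∇×A = (x + 10*y, -5, -2*x*y - z)
At (2, 1, 3): (12, -5, -7).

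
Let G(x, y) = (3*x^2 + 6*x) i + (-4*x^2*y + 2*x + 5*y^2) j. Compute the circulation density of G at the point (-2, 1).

∂G₂/∂x = -8*x*y + 2
∂G₁/∂y = 0
Scalar curl = -8*x*y + 2
At (-2, 1): 18.

18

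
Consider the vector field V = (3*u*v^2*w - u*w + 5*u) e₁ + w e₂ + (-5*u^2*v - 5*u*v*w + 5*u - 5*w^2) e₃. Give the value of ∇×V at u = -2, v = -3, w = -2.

(-41, 33, 72)

(∇×V)₁ = ∂V₃/∂v − ∂V₂/∂w = -5*u^2 - 5*u*w - 1
(∇×V)₂ = ∂V₁/∂w − ∂V₃/∂u = 3*u*v^2 + 10*u*v - u + 5*v*w - 5
(∇×V)₃ = ∂V₂/∂u − ∂V₁/∂v = -6*u*v*w
∇×V = (-5*u^2 - 5*u*w - 1, 3*u*v^2 + 10*u*v - u + 5*v*w - 5, -6*u*v*w)
At (-2, -3, -2): (-41, 33, 72).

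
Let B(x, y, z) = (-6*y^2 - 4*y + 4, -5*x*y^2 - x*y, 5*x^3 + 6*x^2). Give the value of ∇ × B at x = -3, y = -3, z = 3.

(0, -99, -74)

(∇×B)₁ = ∂B₃/∂y − ∂B₂/∂z = 0
(∇×B)₂ = ∂B₁/∂z − ∂B₃/∂x = -15*x^2 - 12*x
(∇×B)₃ = ∂B₂/∂x − ∂B₁/∂y = -5*y^2 + 11*y + 4
∇×B = (0, -15*x^2 - 12*x, -5*y^2 + 11*y + 4)
At (-3, -3, 3): (0, -99, -74).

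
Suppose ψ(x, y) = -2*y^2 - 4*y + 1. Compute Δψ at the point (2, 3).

∂²ψ/∂x² = 0
∂²ψ/∂y² = -4
∇²ψ = -4
At (2, 3): -4.

-4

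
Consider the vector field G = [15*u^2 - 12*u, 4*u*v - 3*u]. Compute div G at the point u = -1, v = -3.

-46

∂G₁/∂u = 30*u - 12
∂G₂/∂v = 4*u
∇·G = 34*u - 12
At (-1, -3): -46.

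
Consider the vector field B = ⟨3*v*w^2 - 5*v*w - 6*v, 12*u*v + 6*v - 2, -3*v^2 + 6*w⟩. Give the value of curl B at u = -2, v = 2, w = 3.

(∇×B)₁ = ∂B₃/∂v − ∂B₂/∂w = -6*v
(∇×B)₂ = ∂B₁/∂w − ∂B₃/∂u = 6*v*w - 5*v
(∇×B)₃ = ∂B₂/∂u − ∂B₁/∂v = 12*v - 3*w^2 + 5*w + 6
∇×B = (-6*v, 6*v*w - 5*v, 12*v - 3*w^2 + 5*w + 6)
At (-2, 2, 3): (-12, 26, 18).

(-12, 26, 18)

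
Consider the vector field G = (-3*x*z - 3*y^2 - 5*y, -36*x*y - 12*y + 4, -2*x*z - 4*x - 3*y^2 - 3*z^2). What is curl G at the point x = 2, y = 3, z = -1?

(∇×G)₁ = ∂G₃/∂y − ∂G₂/∂z = -6*y
(∇×G)₂ = ∂G₁/∂z − ∂G₃/∂x = -3*x + 2*z + 4
(∇×G)₃ = ∂G₂/∂x − ∂G₁/∂y = -30*y + 5
∇×G = (-6*y, -3*x + 2*z + 4, -30*y + 5)
At (2, 3, -1): (-18, -4, -85).

(-18, -4, -85)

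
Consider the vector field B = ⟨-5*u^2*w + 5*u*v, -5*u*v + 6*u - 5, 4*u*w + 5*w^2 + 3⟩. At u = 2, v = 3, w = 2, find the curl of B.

(0, -28, -19)

(∇×B)₁ = ∂B₃/∂v − ∂B₂/∂w = 0
(∇×B)₂ = ∂B₁/∂w − ∂B₃/∂u = -5*u^2 - 4*w
(∇×B)₃ = ∂B₂/∂u − ∂B₁/∂v = -5*u - 5*v + 6
∇×B = (0, -5*u^2 - 4*w, -5*u - 5*v + 6)
At (2, 3, 2): (0, -28, -19).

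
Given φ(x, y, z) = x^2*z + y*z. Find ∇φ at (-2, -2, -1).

∂φ/∂x = 2*x*z
∂φ/∂y = z
∂φ/∂z = x^2 + y
∇φ = (2*x*z, z, x^2 + y)
At (-2, -2, -1): (4, -1, 2).

(4, -1, 2)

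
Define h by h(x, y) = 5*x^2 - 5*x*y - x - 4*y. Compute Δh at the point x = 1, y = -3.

10

∂²h/∂x² = 10
∂²h/∂y² = 0
∇²h = 10
At (1, -3): 10.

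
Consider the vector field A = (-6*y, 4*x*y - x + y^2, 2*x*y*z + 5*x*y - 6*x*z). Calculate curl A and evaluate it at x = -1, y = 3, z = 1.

(∇×A)₁ = ∂A₃/∂y − ∂A₂/∂z = 2*x*z + 5*x
(∇×A)₂ = ∂A₁/∂z − ∂A₃/∂x = -2*y*z - 5*y + 6*z
(∇×A)₃ = ∂A₂/∂x − ∂A₁/∂y = 4*y + 5
∇×A = (2*x*z + 5*x, -2*y*z - 5*y + 6*z, 4*y + 5)
At (-1, 3, 1): (-7, -15, 17).

(-7, -15, 17)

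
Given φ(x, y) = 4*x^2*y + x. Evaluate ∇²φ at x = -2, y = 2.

16

∂²φ/∂x² = 8*y
∂²φ/∂y² = 0
∇²φ = 8*y
At (-2, 2): 16.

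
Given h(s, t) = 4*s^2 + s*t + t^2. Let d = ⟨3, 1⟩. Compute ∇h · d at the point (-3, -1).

∂h/∂s = 8*s + t
∂h/∂t = s + 2*t
∇h at (-3, -1) = (-25, -5)
∇h · d = (-25)(3) + (-5)(1) = -80

-80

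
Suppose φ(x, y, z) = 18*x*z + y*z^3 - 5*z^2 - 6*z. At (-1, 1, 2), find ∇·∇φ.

∂²φ/∂x² = 0
∂²φ/∂y² = 0
∂²φ/∂z² = 2*(3*y*z - 5)
∇²φ = 6*y*z - 10
At (-1, 1, 2): 2.

2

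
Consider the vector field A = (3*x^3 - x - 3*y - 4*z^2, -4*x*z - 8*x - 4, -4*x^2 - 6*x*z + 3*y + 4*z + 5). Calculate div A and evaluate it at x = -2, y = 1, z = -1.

51

∂A₁/∂x = 9*x^2 - 1
∂A₂/∂y = 0
∂A₃/∂z = -6*x + 4
∇·A = 9*x^2 - 6*x + 3
At (-2, 1, -1): 51.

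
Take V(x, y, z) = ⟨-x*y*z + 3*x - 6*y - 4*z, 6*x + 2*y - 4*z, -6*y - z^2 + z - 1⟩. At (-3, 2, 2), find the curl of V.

(-2, 2, 6)

(∇×V)₁ = ∂V₃/∂y − ∂V₂/∂z = -2
(∇×V)₂ = ∂V₁/∂z − ∂V₃/∂x = -x*y - 4
(∇×V)₃ = ∂V₂/∂x − ∂V₁/∂y = x*z + 12
∇×V = (-2, -x*y - 4, x*z + 12)
At (-3, 2, 2): (-2, 2, 6).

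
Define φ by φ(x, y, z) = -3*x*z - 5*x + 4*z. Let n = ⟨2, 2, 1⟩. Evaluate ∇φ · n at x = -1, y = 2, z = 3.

∂φ/∂x = -3*z - 5
∂φ/∂y = 0
∂φ/∂z = -3*x + 4
∇φ at (-1, 2, 3) = (-14, 0, 7)
∇φ · n = (-14)(2) + (0)(2) + (7)(1) = -21

-21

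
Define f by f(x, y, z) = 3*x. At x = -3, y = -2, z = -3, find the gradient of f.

(3, 0, 0)

∂f/∂x = 3
∂f/∂y = 0
∂f/∂z = 0
∇f = (3, 0, 0)
At (-3, -2, -3): (3, 0, 0).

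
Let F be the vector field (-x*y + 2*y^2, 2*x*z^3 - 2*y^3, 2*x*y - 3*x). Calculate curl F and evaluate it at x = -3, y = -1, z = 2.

(∇×F)₁ = ∂F₃/∂y − ∂F₂/∂z = -6*x*z^2 + 2*x
(∇×F)₂ = ∂F₁/∂z − ∂F₃/∂x = -2*y + 3
(∇×F)₃ = ∂F₂/∂x − ∂F₁/∂y = x - 4*y + 2*z^3
∇×F = (-6*x*z^2 + 2*x, -2*y + 3, x - 4*y + 2*z^3)
At (-3, -1, 2): (66, 5, 17).

(66, 5, 17)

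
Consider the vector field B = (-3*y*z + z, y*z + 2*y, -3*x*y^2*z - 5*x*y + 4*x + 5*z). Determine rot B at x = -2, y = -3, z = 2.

(∇×B)₁ = ∂B₃/∂y − ∂B₂/∂z = -6*x*y*z - 5*x - y
(∇×B)₂ = ∂B₁/∂z − ∂B₃/∂x = 3*y^2*z + 2*y - 3
(∇×B)₃ = ∂B₂/∂x − ∂B₁/∂y = 3*z
∇×B = (-6*x*y*z - 5*x - y, 3*y^2*z + 2*y - 3, 3*z)
At (-2, -3, 2): (-59, 45, 6).

(-59, 45, 6)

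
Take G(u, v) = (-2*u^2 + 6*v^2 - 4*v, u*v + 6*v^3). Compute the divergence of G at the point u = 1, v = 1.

∂G₁/∂u = -4*u
∂G₂/∂v = u + 18*v^2
∇·G = -3*u + 18*v^2
At (1, 1): 15.

15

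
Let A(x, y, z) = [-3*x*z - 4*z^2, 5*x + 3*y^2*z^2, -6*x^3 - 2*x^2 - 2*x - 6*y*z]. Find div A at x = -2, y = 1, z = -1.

3

∂A₁/∂x = -3*z
∂A₂/∂y = 6*y*z^2
∂A₃/∂z = -6*y
∇·A = 6*y*z^2 - 6*y - 3*z
At (-2, 1, -1): 3.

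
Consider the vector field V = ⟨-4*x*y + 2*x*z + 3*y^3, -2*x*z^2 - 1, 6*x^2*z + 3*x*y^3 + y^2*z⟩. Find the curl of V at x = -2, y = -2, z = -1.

(∇×V)₁ = ∂V₃/∂y − ∂V₂/∂z = 9*x*y^2 + 4*x*z + 2*y*z
(∇×V)₂ = ∂V₁/∂z − ∂V₃/∂x = -12*x*z + 2*x - 3*y^3
(∇×V)₃ = ∂V₂/∂x − ∂V₁/∂y = 4*x - 9*y^2 - 2*z^2
∇×V = (9*x*y^2 + 4*x*z + 2*y*z, -12*x*z + 2*x - 3*y^3, 4*x - 9*y^2 - 2*z^2)
At (-2, -2, -1): (-60, -4, -46).

(-60, -4, -46)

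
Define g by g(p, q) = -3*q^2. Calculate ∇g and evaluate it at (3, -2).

∂g/∂p = 0
∂g/∂q = -6*q
∇g = (0, -6*q)
At (3, -2): (0, 12).

(0, 12)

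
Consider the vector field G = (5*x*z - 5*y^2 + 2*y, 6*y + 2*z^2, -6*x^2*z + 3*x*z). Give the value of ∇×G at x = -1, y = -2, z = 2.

(-8, -35, -22)

(∇×G)₁ = ∂G₃/∂y − ∂G₂/∂z = -4*z
(∇×G)₂ = ∂G₁/∂z − ∂G₃/∂x = 12*x*z + 5*x - 3*z
(∇×G)₃ = ∂G₂/∂x − ∂G₁/∂y = 10*y - 2
∇×G = (-4*z, 12*x*z + 5*x - 3*z, 10*y - 2)
At (-1, -2, 2): (-8, -35, -22).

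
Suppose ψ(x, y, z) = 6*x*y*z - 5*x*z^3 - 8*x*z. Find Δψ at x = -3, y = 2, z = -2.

∂²ψ/∂x² = 0
∂²ψ/∂y² = 0
∂²ψ/∂z² = -30*x*z
∇²ψ = -30*x*z
At (-3, 2, -2): -180.

-180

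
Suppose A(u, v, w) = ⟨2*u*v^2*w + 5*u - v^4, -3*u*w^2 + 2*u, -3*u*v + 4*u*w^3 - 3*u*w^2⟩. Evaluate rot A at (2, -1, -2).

(∇×A)₁ = ∂A₃/∂v − ∂A₂/∂w = 6*u*w - 3*u
(∇×A)₂ = ∂A₁/∂w − ∂A₃/∂u = 2*u*v^2 + 3*v - 4*w^3 + 3*w^2
(∇×A)₃ = ∂A₂/∂u − ∂A₁/∂v = -4*u*v*w + 4*v^3 - 3*w^2 + 2
∇×A = (6*u*w - 3*u, 2*u*v^2 + 3*v - 4*w^3 + 3*w^2, -4*u*v*w + 4*v^3 - 3*w^2 + 2)
At (2, -1, -2): (-30, 45, -30).

(-30, 45, -30)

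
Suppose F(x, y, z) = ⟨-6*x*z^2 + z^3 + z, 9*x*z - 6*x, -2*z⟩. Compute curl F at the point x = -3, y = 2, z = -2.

(27, -59, -24)

(∇×F)₁ = ∂F₃/∂y − ∂F₂/∂z = -9*x
(∇×F)₂ = ∂F₁/∂z − ∂F₃/∂x = -12*x*z + 3*z^2 + 1
(∇×F)₃ = ∂F₂/∂x − ∂F₁/∂y = 9*z - 6
∇×F = (-9*x, -12*x*z + 3*z^2 + 1, 9*z - 6)
At (-3, 2, -2): (27, -59, -24).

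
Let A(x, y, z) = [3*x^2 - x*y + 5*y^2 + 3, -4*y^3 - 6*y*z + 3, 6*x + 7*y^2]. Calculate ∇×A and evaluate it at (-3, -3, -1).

(-60, -6, 27)

(∇×A)₁ = ∂A₃/∂y − ∂A₂/∂z = 20*y
(∇×A)₂ = ∂A₁/∂z − ∂A₃/∂x = -6
(∇×A)₃ = ∂A₂/∂x − ∂A₁/∂y = x - 10*y
∇×A = (20*y, -6, x - 10*y)
At (-3, -3, -1): (-60, -6, 27).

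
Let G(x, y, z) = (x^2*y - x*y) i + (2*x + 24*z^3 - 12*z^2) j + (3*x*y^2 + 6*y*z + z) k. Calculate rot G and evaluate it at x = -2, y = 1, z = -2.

(-360, -3, -4)

(∇×G)₁ = ∂G₃/∂y − ∂G₂/∂z = 6*x*y - 72*z^2 + 30*z
(∇×G)₂ = ∂G₁/∂z − ∂G₃/∂x = -3*y^2
(∇×G)₃ = ∂G₂/∂x − ∂G₁/∂y = -x^2 + x + 2
∇×G = (6*x*y - 72*z^2 + 30*z, -3*y^2, -x^2 + x + 2)
At (-2, 1, -2): (-360, -3, -4).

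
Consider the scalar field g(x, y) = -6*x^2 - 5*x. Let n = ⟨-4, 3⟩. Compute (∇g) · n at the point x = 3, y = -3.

∂g/∂x = -12*x - 5
∂g/∂y = 0
∇g at (3, -3) = (-41, 0)
∇g · n = (-41)(-4) + (0)(3) = 164

164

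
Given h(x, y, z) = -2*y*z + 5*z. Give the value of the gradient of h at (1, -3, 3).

(0, -6, 11)

∂h/∂x = 0
∂h/∂y = -2*z
∂h/∂z = -2*y + 5
∇h = (0, -2*z, -2*y + 5)
At (1, -3, 3): (0, -6, 11).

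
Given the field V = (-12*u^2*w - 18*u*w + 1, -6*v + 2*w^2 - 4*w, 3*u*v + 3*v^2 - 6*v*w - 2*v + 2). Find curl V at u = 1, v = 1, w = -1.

(21, -33, 0)

(∇×V)₁ = ∂V₃/∂v − ∂V₂/∂w = 3*u + 6*v - 10*w + 2
(∇×V)₂ = ∂V₁/∂w − ∂V₃/∂u = -12*u^2 - 18*u - 3*v
(∇×V)₃ = ∂V₂/∂u − ∂V₁/∂v = 0
∇×V = (3*u + 6*v - 10*w + 2, -12*u^2 - 18*u - 3*v, 0)
At (1, 1, -1): (21, -33, 0).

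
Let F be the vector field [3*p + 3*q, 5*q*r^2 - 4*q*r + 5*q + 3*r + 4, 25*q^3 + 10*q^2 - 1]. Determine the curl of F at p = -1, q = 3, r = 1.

(714, 0, -3)

(∇×F)₁ = ∂F₃/∂q − ∂F₂/∂r = 75*q^2 - 10*q*r + 24*q - 3
(∇×F)₂ = ∂F₁/∂r − ∂F₃/∂p = 0
(∇×F)₃ = ∂F₂/∂p − ∂F₁/∂q = -3
∇×F = (75*q^2 - 10*q*r + 24*q - 3, 0, -3)
At (-1, 3, 1): (714, 0, -3).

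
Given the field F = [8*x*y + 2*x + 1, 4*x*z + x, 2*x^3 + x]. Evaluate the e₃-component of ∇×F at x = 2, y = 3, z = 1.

-11

(∇×F)_3 = ∂F₂/∂x − ∂F₁/∂y
= 4*z + 1 − (8*x)
= -8*x + 4*z + 1
At (2, 3, 1): -11.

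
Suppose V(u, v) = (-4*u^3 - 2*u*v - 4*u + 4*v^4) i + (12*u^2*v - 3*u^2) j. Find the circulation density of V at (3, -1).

∂V₂/∂u = 24*u*v - 6*u
∂V₁/∂v = -2*u + 16*v^3
Scalar curl = 24*u*v - 4*u - 16*v^3
At (3, -1): -68.

-68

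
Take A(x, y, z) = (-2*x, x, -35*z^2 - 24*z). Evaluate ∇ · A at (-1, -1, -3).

184

∂A₁/∂x = -2
∂A₂/∂y = 0
∂A₃/∂z = -70*z - 24
∇·A = -70*z - 26
At (-1, -1, -3): 184.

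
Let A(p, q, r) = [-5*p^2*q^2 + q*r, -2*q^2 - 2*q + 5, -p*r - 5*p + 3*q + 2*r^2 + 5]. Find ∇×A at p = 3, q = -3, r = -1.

(3, 1, -269)

(∇×A)₁ = ∂A₃/∂q − ∂A₂/∂r = 3
(∇×A)₂ = ∂A₁/∂r − ∂A₃/∂p = q + r + 5
(∇×A)₃ = ∂A₂/∂p − ∂A₁/∂q = 10*p^2*q - r
∇×A = (3, q + r + 5, 10*p^2*q - r)
At (3, -3, -1): (3, 1, -269).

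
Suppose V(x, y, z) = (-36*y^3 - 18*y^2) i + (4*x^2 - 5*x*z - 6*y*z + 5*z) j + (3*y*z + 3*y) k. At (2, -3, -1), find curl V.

(∇×V)₁ = ∂V₃/∂y − ∂V₂/∂z = 5*x + 6*y + 3*z - 2
(∇×V)₂ = ∂V₁/∂z − ∂V₃/∂x = 0
(∇×V)₃ = ∂V₂/∂x − ∂V₁/∂y = 8*x + 108*y^2 + 36*y - 5*z
∇×V = (5*x + 6*y + 3*z - 2, 0, 8*x + 108*y^2 + 36*y - 5*z)
At (2, -3, -1): (-13, 0, 885).

(-13, 0, 885)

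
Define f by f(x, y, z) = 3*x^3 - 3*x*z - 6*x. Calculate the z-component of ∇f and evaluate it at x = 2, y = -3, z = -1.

-6

(∇f)_3 = ∂f/∂z = -3*x
At (2, -3, -1): -6.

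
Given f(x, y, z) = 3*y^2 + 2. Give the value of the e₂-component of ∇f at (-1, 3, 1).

18

(∇f)_2 = ∂f/∂y = 6*y
At (-1, 3, 1): 18.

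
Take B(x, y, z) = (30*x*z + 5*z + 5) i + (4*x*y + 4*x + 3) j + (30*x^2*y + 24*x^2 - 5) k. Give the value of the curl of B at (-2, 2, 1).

(∇×B)₁ = ∂B₃/∂y − ∂B₂/∂z = 30*x^2
(∇×B)₂ = ∂B₁/∂z − ∂B₃/∂x = -60*x*y - 18*x + 5
(∇×B)₃ = ∂B₂/∂x − ∂B₁/∂y = 4*y + 4
∇×B = (30*x^2, -60*x*y - 18*x + 5, 4*y + 4)
At (-2, 2, 1): (120, 281, 12).

(120, 281, 12)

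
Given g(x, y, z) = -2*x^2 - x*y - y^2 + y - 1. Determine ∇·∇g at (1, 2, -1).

-6

∂²g/∂x² = -4
∂²g/∂y² = -2
∂²g/∂z² = 0
∇²g = -6
At (1, 2, -1): -6.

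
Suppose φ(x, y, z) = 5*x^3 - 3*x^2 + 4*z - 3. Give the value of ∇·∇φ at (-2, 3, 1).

∂²φ/∂x² = 6*(5*x - 1)
∂²φ/∂y² = 0
∂²φ/∂z² = 0
∇²φ = 30*x - 6
At (-2, 3, 1): -66.

-66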